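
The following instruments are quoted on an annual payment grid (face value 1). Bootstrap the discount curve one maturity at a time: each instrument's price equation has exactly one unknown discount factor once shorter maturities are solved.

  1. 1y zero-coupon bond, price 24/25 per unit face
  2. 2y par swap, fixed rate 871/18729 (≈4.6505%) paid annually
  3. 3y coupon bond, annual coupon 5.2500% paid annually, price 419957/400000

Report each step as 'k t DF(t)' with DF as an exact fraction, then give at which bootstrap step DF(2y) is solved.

step 1 [1y] zero: DF = P = 24/25 ≈ 0.960000
step 2 [2y] swap r/1=871/18729: DF=(1 − 871/18729·(0.960000))/(1+871/18729) = 9129/10000 ≈ 0.912900
step 3 [3y] bond c/1=21/400: DF=(419957/400000 − 21/400·(0.960000+0.912900))/(1+21/400) = 9041/10000 ≈ 0.904100

1 1 24/25
2 2 9129/10000
3 3 9041/10000
DF(2y) is solved at step 2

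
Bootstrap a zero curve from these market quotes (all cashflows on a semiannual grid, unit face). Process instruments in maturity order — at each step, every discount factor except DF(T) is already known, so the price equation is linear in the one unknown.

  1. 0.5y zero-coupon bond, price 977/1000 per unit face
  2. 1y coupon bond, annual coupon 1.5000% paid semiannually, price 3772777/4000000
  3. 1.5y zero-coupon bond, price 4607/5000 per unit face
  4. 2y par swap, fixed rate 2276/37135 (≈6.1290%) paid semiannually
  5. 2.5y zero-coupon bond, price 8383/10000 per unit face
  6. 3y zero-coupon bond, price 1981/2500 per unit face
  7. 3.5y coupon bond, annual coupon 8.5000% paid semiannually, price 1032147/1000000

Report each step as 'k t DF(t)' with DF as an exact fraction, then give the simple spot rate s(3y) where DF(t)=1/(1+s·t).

step 1 [0.5y] zero: DF = P = 977/1000 ≈ 0.977000
step 2 [1y] bond c/2=3/400: DF=(3772777/4000000 − 3/400·(0.977000))/(1+3/400) = 9289/10000 ≈ 0.928900
step 3 [1.5y] zero: DF = P = 4607/5000 ≈ 0.921400
step 4 [2y] swap r/2=1138/37135: DF=(1 − 1138/37135·(0.977000+0.928900+0.921400))/(1+1138/37135) = 4431/5000 ≈ 0.886200
step 5 [2.5y] zero: DF = P = 8383/10000 ≈ 0.838300
step 6 [3y] zero: DF = P = 1981/2500 ≈ 0.792400
step 7 [3.5y] bond c/2=17/400: DF=(1032147/1000000 − 17/400·(0.977000+0.928900+0.921400+0.886200+0.838300+0.792400))/(1+17/400) = 3861/5000 ≈ 0.772200

1 1/2 977/1000
2 1 9289/10000
3 3/2 4607/5000
4 2 4431/5000
5 5/2 8383/10000
6 3 1981/2500
7 7/2 3861/5000
s(3y) = (1/(1981/2500) − 1)/(3) = 173/1981 ≈ 8.7330%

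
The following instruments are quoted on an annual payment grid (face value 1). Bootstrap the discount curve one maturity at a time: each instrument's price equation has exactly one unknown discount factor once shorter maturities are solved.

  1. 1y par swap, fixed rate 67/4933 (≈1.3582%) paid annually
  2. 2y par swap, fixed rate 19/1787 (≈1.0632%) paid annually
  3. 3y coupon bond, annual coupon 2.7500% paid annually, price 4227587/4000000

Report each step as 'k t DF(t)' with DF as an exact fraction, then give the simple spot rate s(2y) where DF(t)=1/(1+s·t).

step 1 [1y] swap r/1=67/4933: DF=(1 − 67/4933·(0))/(1+67/4933) = 4933/5000 ≈ 0.986600
step 2 [2y] swap r/1=19/1787: DF=(1 − 19/1787·(0.986600))/(1+19/1787) = 9791/10000 ≈ 0.979100
step 3 [3y] bond c/1=11/400: DF=(4227587/4000000 − 11/400·(0.986600+0.979100))/(1+11/400) = 122/125 ≈ 0.976000

1 1 4933/5000
2 2 9791/10000
3 3 122/125
s(2y) = (1/(9791/10000) − 1)/(2) = 209/19582 ≈ 1.0673%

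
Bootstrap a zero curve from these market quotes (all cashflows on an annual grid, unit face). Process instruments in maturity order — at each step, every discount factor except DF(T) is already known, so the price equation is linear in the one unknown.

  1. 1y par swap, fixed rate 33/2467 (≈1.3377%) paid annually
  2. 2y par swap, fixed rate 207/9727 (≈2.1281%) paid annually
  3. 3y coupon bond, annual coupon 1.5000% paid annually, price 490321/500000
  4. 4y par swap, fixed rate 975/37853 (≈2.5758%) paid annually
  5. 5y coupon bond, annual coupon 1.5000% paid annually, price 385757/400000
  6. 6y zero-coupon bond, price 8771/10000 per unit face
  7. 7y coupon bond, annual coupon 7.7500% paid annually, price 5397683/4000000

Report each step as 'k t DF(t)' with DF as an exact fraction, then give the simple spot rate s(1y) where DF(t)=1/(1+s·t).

1 1 2467/2500
2 2 4793/5000
3 3 4687/5000
4 4 361/400
5 5 4471/5000
6 6 8771/10000
7 7 8527/10000
s(1y) = (1/(2467/2500) − 1)/(1) = 33/2467 ≈ 1.3377%

step 1 [1y] swap r/1=33/2467: DF=(1 − 33/2467·(0))/(1+33/2467) = 2467/2500 ≈ 0.986800
step 2 [2y] swap r/1=207/9727: DF=(1 − 207/9727·(0.986800))/(1+207/9727) = 4793/5000 ≈ 0.958600
step 3 [3y] bond c/1=3/200: DF=(490321/500000 − 3/200·(0.986800+0.958600))/(1+3/200) = 4687/5000 ≈ 0.937400
step 4 [4y] swap r/1=975/37853: DF=(1 − 975/37853·(0.986800+0.958600+0.937400))/(1+975/37853) = 361/400 ≈ 0.902500
step 5 [5y] bond c/1=3/200: DF=(385757/400000 − 3/200·(0.986800+0.958600+0.937400+0.902500))/(1+3/200) = 4471/5000 ≈ 0.894200
step 6 [6y] zero: DF = P = 8771/10000 ≈ 0.877100
step 7 [7y] bond c/1=31/400: DF=(5397683/4000000 − 31/400·(0.986800+0.958600+0.937400+0.902500+0.894200+0.877100))/(1+31/400) = 8527/10000 ≈ 0.852700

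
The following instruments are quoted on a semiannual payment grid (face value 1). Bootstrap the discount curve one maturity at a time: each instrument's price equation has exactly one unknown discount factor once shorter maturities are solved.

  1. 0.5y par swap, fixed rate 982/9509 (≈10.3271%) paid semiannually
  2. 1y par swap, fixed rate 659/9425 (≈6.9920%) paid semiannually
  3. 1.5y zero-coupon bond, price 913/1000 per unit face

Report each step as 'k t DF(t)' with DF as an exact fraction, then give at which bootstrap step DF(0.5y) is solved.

step 1 [0.5y] swap r/2=491/9509: DF=(1 − 491/9509·(0))/(1+491/9509) = 9509/10000 ≈ 0.950900
step 2 [1y] swap r/2=659/18850: DF=(1 − 659/18850·(0.950900))/(1+659/18850) = 9341/10000 ≈ 0.934100
step 3 [1.5y] zero: DF = P = 913/1000 ≈ 0.913000

1 1/2 9509/10000
2 1 9341/10000
3 3/2 913/1000
DF(0.5y) is solved at step 1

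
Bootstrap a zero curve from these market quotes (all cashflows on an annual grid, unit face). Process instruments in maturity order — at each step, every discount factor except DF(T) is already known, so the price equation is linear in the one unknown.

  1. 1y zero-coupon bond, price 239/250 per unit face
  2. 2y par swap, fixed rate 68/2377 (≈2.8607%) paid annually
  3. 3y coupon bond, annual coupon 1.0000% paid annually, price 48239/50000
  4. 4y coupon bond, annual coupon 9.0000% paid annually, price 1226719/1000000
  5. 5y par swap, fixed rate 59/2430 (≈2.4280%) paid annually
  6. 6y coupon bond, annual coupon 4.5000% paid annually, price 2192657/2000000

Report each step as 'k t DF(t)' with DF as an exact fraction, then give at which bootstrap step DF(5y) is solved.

step 1 [1y] zero: DF = P = 239/250 ≈ 0.956000
step 2 [2y] swap r/1=68/2377: DF=(1 − 68/2377·(0.956000))/(1+68/2377) = 591/625 ≈ 0.945600
step 3 [3y] bond c/1=1/100: DF=(48239/50000 − 1/100·(0.956000+0.945600))/(1+1/100) = 2341/2500 ≈ 0.936400
step 4 [4y] bond c/1=9/100: DF=(1226719/1000000 − 9/100·(0.956000+0.945600+0.936400))/(1+9/100) = 8911/10000 ≈ 0.891100
step 5 [5y] swap r/1=59/2430: DF=(1 − 59/2430·(0.956000+0.945600+0.936400+0.891100))/(1+59/2430) = 8879/10000 ≈ 0.887900
step 6 [6y] bond c/1=9/200: DF=(2192657/2000000 − 9/200·(0.956000+0.945600+0.936400+0.891100+0.887900))/(1+9/200) = 8503/10000 ≈ 0.850300

1 1 239/250
2 2 591/625
3 3 2341/2500
4 4 8911/10000
5 5 8879/10000
6 6 8503/10000
DF(5y) is solved at step 5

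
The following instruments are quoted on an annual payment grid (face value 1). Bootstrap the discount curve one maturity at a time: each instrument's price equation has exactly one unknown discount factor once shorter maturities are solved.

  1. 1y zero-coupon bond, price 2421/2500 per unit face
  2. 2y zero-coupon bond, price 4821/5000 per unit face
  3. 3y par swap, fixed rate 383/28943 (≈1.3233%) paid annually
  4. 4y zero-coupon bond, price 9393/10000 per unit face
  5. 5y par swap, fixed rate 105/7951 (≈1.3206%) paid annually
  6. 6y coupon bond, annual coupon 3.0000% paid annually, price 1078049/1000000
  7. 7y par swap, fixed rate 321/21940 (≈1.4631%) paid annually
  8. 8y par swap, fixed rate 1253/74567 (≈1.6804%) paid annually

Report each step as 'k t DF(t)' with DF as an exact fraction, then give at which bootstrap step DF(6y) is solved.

step 1 [1y] zero: DF = P = 2421/2500 ≈ 0.968400
step 2 [2y] zero: DF = P = 4821/5000 ≈ 0.964200
step 3 [3y] swap r/1=383/28943: DF=(1 − 383/28943·(0.968400+0.964200))/(1+383/28943) = 9617/10000 ≈ 0.961700
step 4 [4y] zero: DF = P = 9393/10000 ≈ 0.939300
step 5 [5y] swap r/1=105/7951: DF=(1 − 105/7951·(0.968400+0.964200+0.961700+0.939300))/(1+105/7951) = 937/1000 ≈ 0.937000
step 6 [6y] bond c/1=3/100: DF=(1078049/1000000 − 3/100·(0.968400+0.964200+0.961700+0.939300+0.937000))/(1+3/100) = 9077/10000 ≈ 0.907700
step 7 [7y] swap r/1=321/21940: DF=(1 − 321/21940·(0.968400+0.964200+0.961700+0.939300+0.937000+0.907700))/(1+321/21940) = 9037/10000 ≈ 0.903700
step 8 [8y] swap r/1=1253/74567: DF=(1 − 1253/74567·(0.968400+0.964200+0.961700+0.939300+0.937000+0.907700+0.903700))/(1+1253/74567) = 8747/10000 ≈ 0.874700

1 1 2421/2500
2 2 4821/5000
3 3 9617/10000
4 4 9393/10000
5 5 937/1000
6 6 9077/10000
7 7 9037/10000
8 8 8747/10000
DF(6y) is solved at step 6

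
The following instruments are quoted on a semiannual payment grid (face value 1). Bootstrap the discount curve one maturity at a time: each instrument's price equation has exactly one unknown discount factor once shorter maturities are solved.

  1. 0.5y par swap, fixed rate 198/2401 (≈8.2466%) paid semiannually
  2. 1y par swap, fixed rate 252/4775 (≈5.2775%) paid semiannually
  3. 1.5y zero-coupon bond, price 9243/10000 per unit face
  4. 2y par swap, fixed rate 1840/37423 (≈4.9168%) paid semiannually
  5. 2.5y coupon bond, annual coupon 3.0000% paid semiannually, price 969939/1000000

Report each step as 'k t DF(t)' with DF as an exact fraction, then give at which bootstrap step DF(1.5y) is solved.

1 1/2 2401/2500
2 1 1187/1250
3 3/2 9243/10000
4 2 227/250
5 5/2 9003/10000
DF(1.5y) is solved at step 3

step 1 [0.5y] swap r/2=99/2401: DF=(1 − 99/2401·(0))/(1+99/2401) = 2401/2500 ≈ 0.960400
step 2 [1y] swap r/2=126/4775: DF=(1 − 126/4775·(0.960400))/(1+126/4775) = 1187/1250 ≈ 0.949600
step 3 [1.5y] zero: DF = P = 9243/10000 ≈ 0.924300
step 4 [2y] swap r/2=920/37423: DF=(1 − 920/37423·(0.960400+0.949600+0.924300))/(1+920/37423) = 227/250 ≈ 0.908000
step 5 [2.5y] bond c/2=3/200: DF=(969939/1000000 − 3/200·(0.960400+0.949600+0.924300+0.908000))/(1+3/200) = 9003/10000 ≈ 0.900300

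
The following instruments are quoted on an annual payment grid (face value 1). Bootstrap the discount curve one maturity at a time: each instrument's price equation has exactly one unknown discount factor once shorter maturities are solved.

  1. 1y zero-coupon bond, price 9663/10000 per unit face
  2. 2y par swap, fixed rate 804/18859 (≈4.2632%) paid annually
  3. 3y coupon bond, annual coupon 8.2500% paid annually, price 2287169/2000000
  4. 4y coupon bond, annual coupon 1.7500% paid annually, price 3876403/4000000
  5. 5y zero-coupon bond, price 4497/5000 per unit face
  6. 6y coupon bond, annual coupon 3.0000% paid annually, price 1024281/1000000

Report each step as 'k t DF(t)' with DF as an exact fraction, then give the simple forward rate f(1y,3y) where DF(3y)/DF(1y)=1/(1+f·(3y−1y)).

1 1 9663/10000
2 2 2299/2500
3 3 9127/10000
4 4 9043/10000
5 5 4497/5000
6 6 2151/2500
f(1y,3y) = ((9663/10000)/(9127/10000) − 1)/(2) = 268/9127 ≈ 2.9363%

step 1 [1y] zero: DF = P = 9663/10000 ≈ 0.966300
step 2 [2y] swap r/1=804/18859: DF=(1 − 804/18859·(0.966300))/(1+804/18859) = 2299/2500 ≈ 0.919600
step 3 [3y] bond c/1=33/400: DF=(2287169/2000000 − 33/400·(0.966300+0.919600))/(1+33/400) = 9127/10000 ≈ 0.912700
step 4 [4y] bond c/1=7/400: DF=(3876403/4000000 − 7/400·(0.966300+0.919600+0.912700))/(1+7/400) = 9043/10000 ≈ 0.904300
step 5 [5y] zero: DF = P = 4497/5000 ≈ 0.899400
step 6 [6y] bond c/1=3/100: DF=(1024281/1000000 − 3/100·(0.966300+0.919600+0.912700+0.904300+0.899400))/(1+3/100) = 2151/2500 ≈ 0.860400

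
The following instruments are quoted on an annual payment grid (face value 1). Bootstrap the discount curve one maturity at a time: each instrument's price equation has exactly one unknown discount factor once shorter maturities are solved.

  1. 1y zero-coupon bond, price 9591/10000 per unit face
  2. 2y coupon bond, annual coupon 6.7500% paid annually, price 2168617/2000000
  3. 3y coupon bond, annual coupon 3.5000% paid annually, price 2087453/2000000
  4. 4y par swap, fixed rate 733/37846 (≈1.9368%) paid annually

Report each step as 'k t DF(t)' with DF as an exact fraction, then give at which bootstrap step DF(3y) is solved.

step 1 [1y] zero: DF = P = 9591/10000 ≈ 0.959100
step 2 [2y] bond c/1=27/400: DF=(2168617/2000000 − 27/400·(0.959100))/(1+27/400) = 9551/10000 ≈ 0.955100
step 3 [3y] bond c/1=7/200: DF=(2087453/2000000 − 7/200·(0.959100+0.955100))/(1+7/200) = 9437/10000 ≈ 0.943700
step 4 [4y] swap r/1=733/37846: DF=(1 − 733/37846·(0.959100+0.955100+0.943700))/(1+733/37846) = 9267/10000 ≈ 0.926700

1 1 9591/10000
2 2 9551/10000
3 3 9437/10000
4 4 9267/10000
DF(3y) is solved at step 3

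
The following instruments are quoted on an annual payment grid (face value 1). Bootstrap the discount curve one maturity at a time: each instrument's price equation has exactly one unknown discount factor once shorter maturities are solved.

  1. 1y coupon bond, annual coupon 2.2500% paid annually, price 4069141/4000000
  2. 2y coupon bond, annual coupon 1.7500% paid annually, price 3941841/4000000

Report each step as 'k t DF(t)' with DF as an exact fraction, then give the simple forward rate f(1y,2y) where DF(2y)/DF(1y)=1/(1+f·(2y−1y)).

step 1 [1y] bond c/1=9/400: DF=(4069141/4000000 − 9/400·(0))/(1+9/400) = 9949/10000 ≈ 0.994900
step 2 [2y] bond c/1=7/400: DF=(3941841/4000000 − 7/400·(0.994900))/(1+7/400) = 4757/5000 ≈ 0.951400

1 1 9949/10000
2 2 4757/5000
f(1y,2y) = ((9949/10000)/(4757/5000) − 1)/(1) = 435/9514 ≈ 4.5722%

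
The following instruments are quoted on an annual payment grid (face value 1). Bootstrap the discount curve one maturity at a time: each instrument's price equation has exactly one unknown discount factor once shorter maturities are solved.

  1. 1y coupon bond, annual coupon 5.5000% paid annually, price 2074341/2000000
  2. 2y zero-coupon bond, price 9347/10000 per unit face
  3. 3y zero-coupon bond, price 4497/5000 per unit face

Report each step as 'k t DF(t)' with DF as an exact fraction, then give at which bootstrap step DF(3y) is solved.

1 1 9831/10000
2 2 9347/10000
3 3 4497/5000
DF(3y) is solved at step 3

step 1 [1y] bond c/1=11/200: DF=(2074341/2000000 − 11/200·(0))/(1+11/200) = 9831/10000 ≈ 0.983100
step 2 [2y] zero: DF = P = 9347/10000 ≈ 0.934700
step 3 [3y] zero: DF = P = 4497/5000 ≈ 0.899400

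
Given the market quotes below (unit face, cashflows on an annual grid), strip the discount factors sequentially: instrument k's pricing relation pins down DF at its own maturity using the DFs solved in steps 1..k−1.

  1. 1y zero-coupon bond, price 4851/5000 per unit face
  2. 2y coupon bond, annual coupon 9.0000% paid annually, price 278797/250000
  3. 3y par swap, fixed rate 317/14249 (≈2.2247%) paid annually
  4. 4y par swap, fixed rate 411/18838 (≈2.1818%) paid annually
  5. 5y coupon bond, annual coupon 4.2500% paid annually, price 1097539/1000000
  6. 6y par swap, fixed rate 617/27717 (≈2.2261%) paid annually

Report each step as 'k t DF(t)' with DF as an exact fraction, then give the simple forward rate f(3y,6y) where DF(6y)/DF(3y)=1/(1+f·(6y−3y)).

step 1 [1y] zero: DF = P = 4851/5000 ≈ 0.970200
step 2 [2y] bond c/1=9/100: DF=(278797/250000 − 9/100·(0.970200))/(1+9/100) = 943/1000 ≈ 0.943000
step 3 [3y] swap r/1=317/14249: DF=(1 − 317/14249·(0.970200+0.943000))/(1+317/14249) = 4683/5000 ≈ 0.936600
step 4 [4y] swap r/1=411/18838: DF=(1 − 411/18838·(0.970200+0.943000+0.936600))/(1+411/18838) = 4589/5000 ≈ 0.917800
step 5 [5y] bond c/1=17/400: DF=(1097539/1000000 − 17/400·(0.970200+0.943000+0.936600+0.917800))/(1+17/400) = 562/625 ≈ 0.899200
step 6 [6y] swap r/1=617/27717: DF=(1 − 617/27717·(0.970200+0.943000+0.936600+0.917800+0.899200))/(1+617/27717) = 4383/5000 ≈ 0.876600

1 1 4851/5000
2 2 943/1000
3 3 4683/5000
4 4 4589/5000
5 5 562/625
6 6 4383/5000
f(3y,6y) = ((4683/5000)/(4383/5000) − 1)/(3) = 100/4383 ≈ 2.2815%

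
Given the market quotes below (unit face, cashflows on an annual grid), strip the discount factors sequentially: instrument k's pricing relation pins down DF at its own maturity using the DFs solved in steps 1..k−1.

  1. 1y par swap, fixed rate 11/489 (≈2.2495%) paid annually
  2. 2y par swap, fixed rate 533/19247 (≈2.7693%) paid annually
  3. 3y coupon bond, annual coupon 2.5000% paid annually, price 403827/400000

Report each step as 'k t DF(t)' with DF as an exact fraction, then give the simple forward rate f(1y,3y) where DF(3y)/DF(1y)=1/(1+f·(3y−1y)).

1 1 489/500
2 2 9467/10000
3 3 469/500
f(1y,3y) = ((489/500)/(469/500) − 1)/(2) = 10/469 ≈ 2.1322%

step 1 [1y] swap r/1=11/489: DF=(1 − 11/489·(0))/(1+11/489) = 489/500 ≈ 0.978000
step 2 [2y] swap r/1=533/19247: DF=(1 − 533/19247·(0.978000))/(1+533/19247) = 9467/10000 ≈ 0.946700
step 3 [3y] bond c/1=1/40: DF=(403827/400000 − 1/40·(0.978000+0.946700))/(1+1/40) = 469/500 ≈ 0.938000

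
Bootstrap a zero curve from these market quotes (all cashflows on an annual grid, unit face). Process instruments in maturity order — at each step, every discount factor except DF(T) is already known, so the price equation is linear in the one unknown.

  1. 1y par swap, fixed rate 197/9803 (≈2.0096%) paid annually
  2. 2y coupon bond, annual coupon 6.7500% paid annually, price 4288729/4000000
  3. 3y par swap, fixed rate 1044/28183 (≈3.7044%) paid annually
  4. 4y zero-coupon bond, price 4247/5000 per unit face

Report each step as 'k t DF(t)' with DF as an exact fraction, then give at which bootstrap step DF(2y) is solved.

1 1 9803/10000
2 2 589/625
3 3 2239/2500
4 4 4247/5000
DF(2y) is solved at step 2

step 1 [1y] swap r/1=197/9803: DF=(1 − 197/9803·(0))/(1+197/9803) = 9803/10000 ≈ 0.980300
step 2 [2y] bond c/1=27/400: DF=(4288729/4000000 − 27/400·(0.980300))/(1+27/400) = 589/625 ≈ 0.942400
step 3 [3y] swap r/1=1044/28183: DF=(1 − 1044/28183·(0.980300+0.942400))/(1+1044/28183) = 2239/2500 ≈ 0.895600
step 4 [4y] zero: DF = P = 4247/5000 ≈ 0.849400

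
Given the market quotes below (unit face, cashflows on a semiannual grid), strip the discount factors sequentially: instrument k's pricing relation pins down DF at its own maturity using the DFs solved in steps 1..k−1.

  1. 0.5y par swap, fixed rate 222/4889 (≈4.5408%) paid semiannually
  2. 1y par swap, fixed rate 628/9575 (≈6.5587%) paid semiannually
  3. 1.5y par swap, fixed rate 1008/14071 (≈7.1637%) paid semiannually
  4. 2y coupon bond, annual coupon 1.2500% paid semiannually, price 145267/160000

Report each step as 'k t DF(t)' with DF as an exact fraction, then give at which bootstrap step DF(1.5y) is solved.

1 1/2 4889/5000
2 1 2343/2500
3 3/2 562/625
4 2 553/625
DF(1.5y) is solved at step 3

step 1 [0.5y] swap r/2=111/4889: DF=(1 − 111/4889·(0))/(1+111/4889) = 4889/5000 ≈ 0.977800
step 2 [1y] swap r/2=314/9575: DF=(1 − 314/9575·(0.977800))/(1+314/9575) = 2343/2500 ≈ 0.937200
step 3 [1.5y] swap r/2=504/14071: DF=(1 − 504/14071·(0.977800+0.937200))/(1+504/14071) = 562/625 ≈ 0.899200
step 4 [2y] bond c/2=1/160: DF=(145267/160000 − 1/160·(0.977800+0.937200+0.899200))/(1+1/160) = 553/625 ≈ 0.884800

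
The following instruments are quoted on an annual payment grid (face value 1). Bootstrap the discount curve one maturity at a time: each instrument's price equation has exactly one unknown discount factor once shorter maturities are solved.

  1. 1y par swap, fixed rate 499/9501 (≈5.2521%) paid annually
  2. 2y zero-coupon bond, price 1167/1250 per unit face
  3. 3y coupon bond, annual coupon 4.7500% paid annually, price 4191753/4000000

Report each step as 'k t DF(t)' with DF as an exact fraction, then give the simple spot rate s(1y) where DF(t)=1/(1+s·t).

step 1 [1y] swap r/1=499/9501: DF=(1 − 499/9501·(0))/(1+499/9501) = 9501/10000 ≈ 0.950100
step 2 [2y] zero: DF = P = 1167/1250 ≈ 0.933600
step 3 [3y] bond c/1=19/400: DF=(4191753/4000000 − 19/400·(0.950100+0.933600))/(1+19/400) = 183/200 ≈ 0.915000

1 1 9501/10000
2 2 1167/1250
3 3 183/200
s(1y) = (1/(9501/10000) − 1)/(1) = 499/9501 ≈ 5.2521%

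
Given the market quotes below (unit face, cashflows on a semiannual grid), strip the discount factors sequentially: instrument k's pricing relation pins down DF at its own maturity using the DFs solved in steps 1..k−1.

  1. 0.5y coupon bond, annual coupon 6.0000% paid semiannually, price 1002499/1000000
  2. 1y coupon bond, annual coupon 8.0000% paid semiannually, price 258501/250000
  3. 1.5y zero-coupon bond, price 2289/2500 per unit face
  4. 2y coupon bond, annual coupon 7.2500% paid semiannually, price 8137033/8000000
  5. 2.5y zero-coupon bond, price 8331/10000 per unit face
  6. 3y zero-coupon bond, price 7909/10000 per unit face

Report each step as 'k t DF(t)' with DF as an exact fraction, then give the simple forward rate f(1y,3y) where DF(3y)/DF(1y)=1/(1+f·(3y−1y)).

1 1/2 9733/10000
2 1 598/625
3 3/2 2289/2500
4 2 441/500
5 5/2 8331/10000
6 3 7909/10000
f(1y,3y) = ((598/625)/(7909/10000) − 1)/(2) = 1659/15818 ≈ 10.4881%

step 1 [0.5y] bond c/2=3/100: DF=(1002499/1000000 − 3/100·(0))/(1+3/100) = 9733/10000 ≈ 0.973300
step 2 [1y] bond c/2=1/25: DF=(258501/250000 − 1/25·(0.973300))/(1+1/25) = 598/625 ≈ 0.956800
step 3 [1.5y] zero: DF = P = 2289/2500 ≈ 0.915600
step 4 [2y] bond c/2=29/800: DF=(8137033/8000000 − 29/800·(0.973300+0.956800+0.915600))/(1+29/800) = 441/500 ≈ 0.882000
step 5 [2.5y] zero: DF = P = 8331/10000 ≈ 0.833100
step 6 [3y] zero: DF = P = 7909/10000 ≈ 0.790900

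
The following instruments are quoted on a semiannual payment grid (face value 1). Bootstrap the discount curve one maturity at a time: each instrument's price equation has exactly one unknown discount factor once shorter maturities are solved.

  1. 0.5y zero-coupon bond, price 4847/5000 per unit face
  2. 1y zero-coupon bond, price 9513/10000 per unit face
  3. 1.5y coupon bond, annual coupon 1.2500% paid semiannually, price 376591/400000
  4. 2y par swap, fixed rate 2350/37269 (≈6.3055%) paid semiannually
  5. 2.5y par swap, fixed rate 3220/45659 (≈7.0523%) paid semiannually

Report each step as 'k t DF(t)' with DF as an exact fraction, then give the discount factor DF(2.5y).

step 1 [0.5y] zero: DF = P = 4847/5000 ≈ 0.969400
step 2 [1y] zero: DF = P = 9513/10000 ≈ 0.951300
step 3 [1.5y] bond c/2=1/160: DF=(376591/400000 − 1/160·(0.969400+0.951300))/(1+1/160) = 9237/10000 ≈ 0.923700
step 4 [2y] swap r/2=1175/37269: DF=(1 − 1175/37269·(0.969400+0.951300+0.923700))/(1+1175/37269) = 353/400 ≈ 0.882500
step 5 [2.5y] swap r/2=1610/45659: DF=(1 − 1610/45659·(0.969400+0.951300+0.923700+0.882500))/(1+1610/45659) = 839/1000 ≈ 0.839000

1 1/2 4847/5000
2 1 9513/10000
3 3/2 9237/10000
4 2 353/400
5 5/2 839/1000
DF(2.5y) = 839/1000 ≈ 0.839000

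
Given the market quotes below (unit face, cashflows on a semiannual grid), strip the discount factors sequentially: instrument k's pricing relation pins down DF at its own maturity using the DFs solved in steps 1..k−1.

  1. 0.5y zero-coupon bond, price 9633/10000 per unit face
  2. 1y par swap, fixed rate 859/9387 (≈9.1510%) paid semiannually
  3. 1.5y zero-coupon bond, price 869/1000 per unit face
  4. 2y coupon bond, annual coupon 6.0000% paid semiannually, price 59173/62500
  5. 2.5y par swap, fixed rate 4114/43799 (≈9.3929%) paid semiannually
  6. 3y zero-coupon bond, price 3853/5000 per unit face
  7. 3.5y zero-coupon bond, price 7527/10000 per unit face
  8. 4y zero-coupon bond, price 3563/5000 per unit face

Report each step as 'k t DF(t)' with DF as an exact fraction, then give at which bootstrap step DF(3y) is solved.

step 1 [0.5y] zero: DF = P = 9633/10000 ≈ 0.963300
step 2 [1y] swap r/2=859/18774: DF=(1 − 859/18774·(0.963300))/(1+859/18774) = 9141/10000 ≈ 0.914100
step 3 [1.5y] zero: DF = P = 869/1000 ≈ 0.869000
step 4 [2y] bond c/2=3/100: DF=(59173/62500 − 3/100·(0.963300+0.914100+0.869000))/(1+3/100) = 1049/1250 ≈ 0.839200
step 5 [2.5y] swap r/2=2057/43799: DF=(1 − 2057/43799·(0.963300+0.914100+0.869000+0.839200))/(1+2057/43799) = 7943/10000 ≈ 0.794300
step 6 [3y] zero: DF = P = 3853/5000 ≈ 0.770600
step 7 [3.5y] zero: DF = P = 7527/10000 ≈ 0.752700
step 8 [4y] zero: DF = P = 3563/5000 ≈ 0.712600

1 1/2 9633/10000
2 1 9141/10000
3 3/2 869/1000
4 2 1049/1250
5 5/2 7943/10000
6 3 3853/5000
7 7/2 7527/10000
8 4 3563/5000
DF(3y) is solved at step 6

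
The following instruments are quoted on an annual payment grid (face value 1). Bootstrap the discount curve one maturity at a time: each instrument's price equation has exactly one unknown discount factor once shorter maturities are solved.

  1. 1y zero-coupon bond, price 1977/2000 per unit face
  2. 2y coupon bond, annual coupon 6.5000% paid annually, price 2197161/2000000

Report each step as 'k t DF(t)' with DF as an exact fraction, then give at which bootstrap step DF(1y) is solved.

step 1 [1y] zero: DF = P = 1977/2000 ≈ 0.988500
step 2 [2y] bond c/1=13/200: DF=(2197161/2000000 − 13/200·(0.988500))/(1+13/200) = 607/625 ≈ 0.971200

1 1 1977/2000
2 2 607/625
DF(1y) is solved at step 1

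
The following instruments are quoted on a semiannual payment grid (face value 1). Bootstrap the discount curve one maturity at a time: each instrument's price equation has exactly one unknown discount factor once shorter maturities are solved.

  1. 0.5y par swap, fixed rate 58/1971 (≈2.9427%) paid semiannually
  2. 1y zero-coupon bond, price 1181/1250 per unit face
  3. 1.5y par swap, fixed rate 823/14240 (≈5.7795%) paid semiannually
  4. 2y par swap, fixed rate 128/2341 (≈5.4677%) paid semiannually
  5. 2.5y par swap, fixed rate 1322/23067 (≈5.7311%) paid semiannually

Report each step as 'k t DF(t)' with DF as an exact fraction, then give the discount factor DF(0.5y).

1 1/2 1971/2000
2 1 1181/1250
3 3/2 9177/10000
4 2 561/625
5 5/2 4339/5000
DF(0.5y) = 1971/2000 ≈ 0.985500

step 1 [0.5y] swap r/2=29/1971: DF=(1 − 29/1971·(0))/(1+29/1971) = 1971/2000 ≈ 0.985500
step 2 [1y] zero: DF = P = 1181/1250 ≈ 0.944800
step 3 [1.5y] swap r/2=823/28480: DF=(1 − 823/28480·(0.985500+0.944800))/(1+823/28480) = 9177/10000 ≈ 0.917700
step 4 [2y] swap r/2=64/2341: DF=(1 − 64/2341·(0.985500+0.944800+0.917700))/(1+64/2341) = 561/625 ≈ 0.897600
step 5 [2.5y] swap r/2=661/23067: DF=(1 − 661/23067·(0.985500+0.944800+0.917700+0.897600))/(1+661/23067) = 4339/5000 ≈ 0.867800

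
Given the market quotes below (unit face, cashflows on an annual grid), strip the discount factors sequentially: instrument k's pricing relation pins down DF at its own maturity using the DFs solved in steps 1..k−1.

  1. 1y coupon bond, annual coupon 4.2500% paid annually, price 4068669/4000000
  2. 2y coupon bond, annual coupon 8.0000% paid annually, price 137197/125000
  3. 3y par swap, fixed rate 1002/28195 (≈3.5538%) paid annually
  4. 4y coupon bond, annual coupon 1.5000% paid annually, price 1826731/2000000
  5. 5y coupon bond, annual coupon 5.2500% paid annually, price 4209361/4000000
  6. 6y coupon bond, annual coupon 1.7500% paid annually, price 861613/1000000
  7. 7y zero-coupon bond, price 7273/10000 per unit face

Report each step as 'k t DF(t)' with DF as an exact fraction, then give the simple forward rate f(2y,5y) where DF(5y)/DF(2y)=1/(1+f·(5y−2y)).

1 1 9757/10000
2 2 118/125
3 3 4499/5000
4 4 4291/5000
5 5 2041/2500
6 6 1539/2000
7 7 7273/10000
f(2y,5y) = ((118/125)/(2041/2500) − 1)/(3) = 319/6123 ≈ 5.2099%

step 1 [1y] bond c/1=17/400: DF=(4068669/4000000 − 17/400·(0))/(1+17/400) = 9757/10000 ≈ 0.975700
step 2 [2y] bond c/1=2/25: DF=(137197/125000 − 2/25·(0.975700))/(1+2/25) = 118/125 ≈ 0.944000
step 3 [3y] swap r/1=1002/28195: DF=(1 − 1002/28195·(0.975700+0.944000))/(1+1002/28195) = 4499/5000 ≈ 0.899800
step 4 [4y] bond c/1=3/200: DF=(1826731/2000000 − 3/200·(0.975700+0.944000+0.899800))/(1+3/200) = 4291/5000 ≈ 0.858200
step 5 [5y] bond c/1=21/400: DF=(4209361/4000000 − 21/400·(0.975700+0.944000+0.899800+0.858200))/(1+21/400) = 2041/2500 ≈ 0.816400
step 6 [6y] bond c/1=7/400: DF=(861613/1000000 − 7/400·(0.975700+0.944000+0.899800+0.858200+0.816400))/(1+7/400) = 1539/2000 ≈ 0.769500
step 7 [7y] zero: DF = P = 7273/10000 ≈ 0.727300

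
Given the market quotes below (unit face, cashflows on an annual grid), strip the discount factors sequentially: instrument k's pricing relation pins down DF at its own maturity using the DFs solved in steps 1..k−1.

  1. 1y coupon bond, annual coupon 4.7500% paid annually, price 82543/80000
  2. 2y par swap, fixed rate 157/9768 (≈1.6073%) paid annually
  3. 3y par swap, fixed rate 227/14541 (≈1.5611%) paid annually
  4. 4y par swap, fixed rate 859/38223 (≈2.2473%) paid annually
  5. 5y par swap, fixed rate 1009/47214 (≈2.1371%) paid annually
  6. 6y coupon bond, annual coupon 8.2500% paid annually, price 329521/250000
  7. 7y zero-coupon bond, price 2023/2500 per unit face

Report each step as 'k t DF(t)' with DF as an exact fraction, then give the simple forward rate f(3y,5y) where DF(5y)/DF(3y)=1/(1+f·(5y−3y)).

step 1 [1y] bond c/1=19/400: DF=(82543/80000 − 19/400·(0))/(1+19/400) = 197/200 ≈ 0.985000
step 2 [2y] swap r/1=157/9768: DF=(1 − 157/9768·(0.985000))/(1+157/9768) = 4843/5000 ≈ 0.968600
step 3 [3y] swap r/1=227/14541: DF=(1 − 227/14541·(0.985000+0.968600))/(1+227/14541) = 4773/5000 ≈ 0.954600
step 4 [4y] swap r/1=859/38223: DF=(1 − 859/38223·(0.985000+0.968600+0.954600))/(1+859/38223) = 9141/10000 ≈ 0.914100
step 5 [5y] swap r/1=1009/47214: DF=(1 − 1009/47214·(0.985000+0.968600+0.954600+0.914100))/(1+1009/47214) = 8991/10000 ≈ 0.899100
step 6 [6y] bond c/1=33/400: DF=(329521/250000 − 33/400·(0.985000+0.968600+0.954600+0.914100+0.899100))/(1+33/400) = 4289/5000 ≈ 0.857800
step 7 [7y] zero: DF = P = 2023/2500 ≈ 0.809200

1 1 197/200
2 2 4843/5000
3 3 4773/5000
4 4 9141/10000
5 5 8991/10000
6 6 4289/5000
7 7 2023/2500
f(3y,5y) = ((4773/5000)/(8991/10000) − 1)/(2) = 5/162 ≈ 3.0864%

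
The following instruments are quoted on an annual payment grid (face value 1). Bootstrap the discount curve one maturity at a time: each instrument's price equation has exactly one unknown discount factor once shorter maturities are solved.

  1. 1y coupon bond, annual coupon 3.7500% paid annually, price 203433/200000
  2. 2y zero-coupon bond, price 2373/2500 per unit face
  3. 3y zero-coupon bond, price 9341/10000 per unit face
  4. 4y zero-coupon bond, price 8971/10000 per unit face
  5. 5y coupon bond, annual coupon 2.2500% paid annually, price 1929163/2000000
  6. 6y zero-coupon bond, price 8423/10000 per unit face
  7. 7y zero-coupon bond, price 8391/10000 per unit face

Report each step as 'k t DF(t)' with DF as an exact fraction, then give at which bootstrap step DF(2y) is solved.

step 1 [1y] bond c/1=3/80: DF=(203433/200000 − 3/80·(0))/(1+3/80) = 2451/2500 ≈ 0.980400
step 2 [2y] zero: DF = P = 2373/2500 ≈ 0.949200
step 3 [3y] zero: DF = P = 9341/10000 ≈ 0.934100
step 4 [4y] zero: DF = P = 8971/10000 ≈ 0.897100
step 5 [5y] bond c/1=9/400: DF=(1929163/2000000 − 9/400·(0.980400+0.949200+0.934100+0.897100))/(1+9/400) = 4303/5000 ≈ 0.860600
step 6 [6y] zero: DF = P = 8423/10000 ≈ 0.842300
step 7 [7y] zero: DF = P = 8391/10000 ≈ 0.839100

1 1 2451/2500
2 2 2373/2500
3 3 9341/10000
4 4 8971/10000
5 5 4303/5000
6 6 8423/10000
7 7 8391/10000
DF(2y) is solved at step 2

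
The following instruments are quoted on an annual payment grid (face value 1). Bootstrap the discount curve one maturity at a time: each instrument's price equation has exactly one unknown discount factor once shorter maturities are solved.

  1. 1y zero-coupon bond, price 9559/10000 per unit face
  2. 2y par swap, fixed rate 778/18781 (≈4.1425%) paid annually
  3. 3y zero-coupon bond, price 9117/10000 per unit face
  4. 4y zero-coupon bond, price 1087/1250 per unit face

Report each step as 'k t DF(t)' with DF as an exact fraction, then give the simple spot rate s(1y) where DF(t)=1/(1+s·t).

step 1 [1y] zero: DF = P = 9559/10000 ≈ 0.955900
step 2 [2y] swap r/1=778/18781: DF=(1 − 778/18781·(0.955900))/(1+778/18781) = 4611/5000 ≈ 0.922200
step 3 [3y] zero: DF = P = 9117/10000 ≈ 0.911700
step 4 [4y] zero: DF = P = 1087/1250 ≈ 0.869600

1 1 9559/10000
2 2 4611/5000
3 3 9117/10000
4 4 1087/1250
s(1y) = (1/(9559/10000) − 1)/(1) = 441/9559 ≈ 4.6135%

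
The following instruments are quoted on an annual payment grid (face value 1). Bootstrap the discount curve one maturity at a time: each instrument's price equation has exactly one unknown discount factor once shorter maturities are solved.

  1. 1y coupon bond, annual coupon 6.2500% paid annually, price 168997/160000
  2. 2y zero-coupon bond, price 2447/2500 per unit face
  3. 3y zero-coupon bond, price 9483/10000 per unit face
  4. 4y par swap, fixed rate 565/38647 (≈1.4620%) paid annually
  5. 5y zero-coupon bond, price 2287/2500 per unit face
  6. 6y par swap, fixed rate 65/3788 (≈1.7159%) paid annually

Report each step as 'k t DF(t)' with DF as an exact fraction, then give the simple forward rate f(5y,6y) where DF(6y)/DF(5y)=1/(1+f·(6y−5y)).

step 1 [1y] bond c/1=1/16: DF=(168997/160000 − 1/16·(0))/(1+1/16) = 9941/10000 ≈ 0.994100
step 2 [2y] zero: DF = P = 2447/2500 ≈ 0.978800
step 3 [3y] zero: DF = P = 9483/10000 ≈ 0.948300
step 4 [4y] swap r/1=565/38647: DF=(1 − 565/38647·(0.994100+0.978800+0.948300))/(1+565/38647) = 1887/2000 ≈ 0.943500
step 5 [5y] zero: DF = P = 2287/2500 ≈ 0.914800
step 6 [6y] swap r/1=65/3788: DF=(1 − 65/3788·(0.994100+0.978800+0.948300+0.943500+0.914800))/(1+65/3788) = 361/400 ≈ 0.902500

1 1 9941/10000
2 2 2447/2500
3 3 9483/10000
4 4 1887/2000
5 5 2287/2500
6 6 361/400
f(5y,6y) = ((2287/2500)/(361/400) − 1)/(1) = 123/9025 ≈ 1.3629%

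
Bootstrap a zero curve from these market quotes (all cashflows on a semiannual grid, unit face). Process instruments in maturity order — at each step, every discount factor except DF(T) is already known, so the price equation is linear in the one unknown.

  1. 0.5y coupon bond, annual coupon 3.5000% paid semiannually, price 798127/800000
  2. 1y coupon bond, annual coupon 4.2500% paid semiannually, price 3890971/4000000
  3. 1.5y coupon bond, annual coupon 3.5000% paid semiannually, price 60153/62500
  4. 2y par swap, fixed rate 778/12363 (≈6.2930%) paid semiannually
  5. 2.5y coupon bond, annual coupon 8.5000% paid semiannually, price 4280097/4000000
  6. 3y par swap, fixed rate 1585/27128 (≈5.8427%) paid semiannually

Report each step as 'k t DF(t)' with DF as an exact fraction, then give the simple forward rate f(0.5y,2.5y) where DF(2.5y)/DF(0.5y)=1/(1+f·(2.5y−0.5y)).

step 1 [0.5y] bond c/2=7/400: DF=(798127/800000 − 7/400·(0))/(1+7/400) = 1961/2000 ≈ 0.980500
step 2 [1y] bond c/2=17/800: DF=(3890971/4000000 − 17/800·(0.980500))/(1+17/800) = 9321/10000 ≈ 0.932100
step 3 [1.5y] bond c/2=7/400: DF=(60153/62500 − 7/400·(0.980500+0.932100))/(1+7/400) = 913/1000 ≈ 0.913000
step 4 [2y] swap r/2=389/12363: DF=(1 − 389/12363·(0.980500+0.932100+0.913000))/(1+389/12363) = 8833/10000 ≈ 0.883300
step 5 [2.5y] bond c/2=17/400: DF=(4280097/4000000 − 17/400·(0.980500+0.932100+0.913000+0.883300))/(1+17/400) = 547/625 ≈ 0.875200
step 6 [3y] swap r/2=1585/54256: DF=(1 − 1585/54256·(0.980500+0.932100+0.913000+0.883300+0.875200))/(1+1585/54256) = 1683/2000 ≈ 0.841500

1 1/2 1961/2000
2 1 9321/10000
3 3/2 913/1000
4 2 8833/10000
5 5/2 547/625
6 3 1683/2000
f(0.5y,2.5y) = ((1961/2000)/(547/625) − 1)/(2) = 1053/17504 ≈ 6.0158%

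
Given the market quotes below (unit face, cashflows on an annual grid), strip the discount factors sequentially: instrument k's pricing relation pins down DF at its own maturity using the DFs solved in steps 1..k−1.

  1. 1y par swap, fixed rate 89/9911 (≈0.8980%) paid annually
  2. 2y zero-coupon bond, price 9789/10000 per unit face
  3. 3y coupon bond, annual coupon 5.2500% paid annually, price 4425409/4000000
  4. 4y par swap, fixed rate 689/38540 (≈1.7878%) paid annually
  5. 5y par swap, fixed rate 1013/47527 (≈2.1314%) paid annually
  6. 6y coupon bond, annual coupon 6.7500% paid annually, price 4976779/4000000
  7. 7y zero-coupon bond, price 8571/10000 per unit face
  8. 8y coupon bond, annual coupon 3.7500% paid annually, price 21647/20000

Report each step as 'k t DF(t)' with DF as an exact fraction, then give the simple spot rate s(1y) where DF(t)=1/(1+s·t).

step 1 [1y] swap r/1=89/9911: DF=(1 − 89/9911·(0))/(1+89/9911) = 9911/10000 ≈ 0.991100
step 2 [2y] zero: DF = P = 9789/10000 ≈ 0.978900
step 3 [3y] bond c/1=21/400: DF=(4425409/4000000 − 21/400·(0.991100+0.978900))/(1+21/400) = 9529/10000 ≈ 0.952900
step 4 [4y] swap r/1=689/38540: DF=(1 − 689/38540·(0.991100+0.978900+0.952900))/(1+689/38540) = 9311/10000 ≈ 0.931100
step 5 [5y] swap r/1=1013/47527: DF=(1 − 1013/47527·(0.991100+0.978900+0.952900+0.931100))/(1+1013/47527) = 8987/10000 ≈ 0.898700
step 6 [6y] bond c/1=27/400: DF=(4976779/4000000 − 27/400·(0.991100+0.978900+0.952900+0.931100+0.898700))/(1+27/400) = 173/200 ≈ 0.865000
step 7 [7y] zero: DF = P = 8571/10000 ≈ 0.857100
step 8 [8y] bond c/1=3/80: DF=(21647/20000 − 3/80·(0.991100+0.978900+0.952900+0.931100+0.898700+0.865000+0.857100))/(1+3/80) = 2023/2500 ≈ 0.809200

1 1 9911/10000
2 2 9789/10000
3 3 9529/10000
4 4 9311/10000
5 5 8987/10000
6 6 173/200
7 7 8571/10000
8 8 2023/2500
s(1y) = (1/(9911/10000) − 1)/(1) = 89/9911 ≈ 0.8980%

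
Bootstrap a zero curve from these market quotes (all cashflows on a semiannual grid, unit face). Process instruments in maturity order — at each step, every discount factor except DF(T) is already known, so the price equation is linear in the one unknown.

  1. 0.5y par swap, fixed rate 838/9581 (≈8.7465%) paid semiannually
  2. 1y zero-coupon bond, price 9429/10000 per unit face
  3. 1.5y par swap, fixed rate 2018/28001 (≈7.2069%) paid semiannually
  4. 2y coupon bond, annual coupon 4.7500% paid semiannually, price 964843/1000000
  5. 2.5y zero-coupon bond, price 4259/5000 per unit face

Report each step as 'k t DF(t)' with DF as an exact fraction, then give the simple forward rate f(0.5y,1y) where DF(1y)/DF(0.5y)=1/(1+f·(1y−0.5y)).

step 1 [0.5y] swap r/2=419/9581: DF=(1 − 419/9581·(0))/(1+419/9581) = 9581/10000 ≈ 0.958100
step 2 [1y] zero: DF = P = 9429/10000 ≈ 0.942900
step 3 [1.5y] swap r/2=1009/28001: DF=(1 − 1009/28001·(0.958100+0.942900))/(1+1009/28001) = 8991/10000 ≈ 0.899100
step 4 [2y] bond c/2=19/800: DF=(964843/1000000 − 19/800·(0.958100+0.942900+0.899100))/(1+19/800) = 351/400 ≈ 0.877500
step 5 [2.5y] zero: DF = P = 4259/5000 ≈ 0.851800

1 1/2 9581/10000
2 1 9429/10000
3 3/2 8991/10000
4 2 351/400
5 5/2 4259/5000
f(0.5y,1y) = ((9581/10000)/(9429/10000) − 1)/(1/2) = 304/9429 ≈ 3.2241%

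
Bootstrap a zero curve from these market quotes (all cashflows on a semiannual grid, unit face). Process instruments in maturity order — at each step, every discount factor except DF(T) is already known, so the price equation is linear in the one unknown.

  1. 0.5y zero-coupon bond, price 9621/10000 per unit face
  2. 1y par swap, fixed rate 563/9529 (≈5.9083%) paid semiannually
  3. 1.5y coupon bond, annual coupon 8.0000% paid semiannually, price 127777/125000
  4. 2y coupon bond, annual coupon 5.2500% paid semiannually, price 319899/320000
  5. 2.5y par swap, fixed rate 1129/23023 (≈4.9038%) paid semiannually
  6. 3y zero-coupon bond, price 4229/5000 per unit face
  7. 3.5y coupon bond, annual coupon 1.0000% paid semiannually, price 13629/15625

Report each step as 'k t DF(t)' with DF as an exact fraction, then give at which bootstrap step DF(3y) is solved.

1 1/2 9621/10000
2 1 9437/10000
3 3/2 1137/1250
4 2 9021/10000
5 5/2 8871/10000
6 3 4229/5000
7 7/2 1051/1250
DF(3y) is solved at step 6

step 1 [0.5y] zero: DF = P = 9621/10000 ≈ 0.962100
step 2 [1y] swap r/2=563/19058: DF=(1 − 563/19058·(0.962100))/(1+563/19058) = 9437/10000 ≈ 0.943700
step 3 [1.5y] bond c/2=1/25: DF=(127777/125000 − 1/25·(0.962100+0.943700))/(1+1/25) = 1137/1250 ≈ 0.909600
step 4 [2y] bond c/2=21/800: DF=(319899/320000 − 21/800·(0.962100+0.943700+0.909600))/(1+21/800) = 9021/10000 ≈ 0.902100
step 5 [2.5y] swap r/2=1129/46046: DF=(1 − 1129/46046·(0.962100+0.943700+0.909600+0.902100))/(1+1129/46046) = 8871/10000 ≈ 0.887100
step 6 [3y] zero: DF = P = 4229/5000 ≈ 0.845800
step 7 [3.5y] bond c/2=1/200: DF=(13629/15625 − 1/200·(0.962100+0.943700+0.909600+0.902100+0.887100+0.845800))/(1+1/200) = 1051/1250 ≈ 0.840800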